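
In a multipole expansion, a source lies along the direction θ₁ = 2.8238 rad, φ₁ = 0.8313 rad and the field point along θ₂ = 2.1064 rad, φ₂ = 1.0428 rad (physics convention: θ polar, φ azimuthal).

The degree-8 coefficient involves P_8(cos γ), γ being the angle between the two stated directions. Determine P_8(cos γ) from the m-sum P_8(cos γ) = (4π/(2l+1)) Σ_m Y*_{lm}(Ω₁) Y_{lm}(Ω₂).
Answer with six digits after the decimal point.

0.205713

Expand P_8 via completeness: Σ_{m} conj(Y_{8,m}) at Ω₁ times Y_{8,m} at Ω₂ —
  [-8]  conj(Y_{8,-8})(Ω₁) = 0.00004 + 0.00002j ; Y_{8,-8}(Ω₂) = -0.07234 - 0.13614j ; Δ = -0.00000 - 0.00001j
  [-7]  conj(Y_{8,-7})(Ω₁) = -0.00051 + 0.00025j ; Y_{8,-7}(Ω₂) = -0.19266 + 0.31116j ; Δ = 0.00002 - 0.00021j
  [-6]  conj(Y_{8,-6})(Ω₁) = 0.00119 - 0.00423j ; Y_{8,-6}(Ω₂) = 0.44242 + 0.01168j ; Δ = 0.00058 - 0.00186j
  [-5]  conj(Y_{8,-5})(Ω₁) = 0.01279 + 0.02059j ; Y_{8,-5}(Ω₂) = -0.08512 - 0.15522j ; Δ = 0.00211 - 0.00374j
  [-4]  conj(Y_{8,-4})(Ω₁) = -0.09660 - 0.01794j ; Y_{8,-4}(Ω₂) = 0.12985 - 0.21603j ; Δ = -0.01642 + 0.01854j
  [-3]  conj(Y_{8,-3})(Ω₁) = 0.22801 - 0.17251j ; Y_{8,-3}(Ω₂) = -0.31927 - 0.00421j ; Δ = -0.07352 + 0.05412j
  [-2]  conj(Y_{8,-2})(Ω₁) = -0.05026 + 0.54596j ; Y_{8,-2}(Ω₂) = -0.04942 - 0.08736j ; Δ = 0.05018 - 0.02259j
  [-1]  conj(Y_{8,-1})(Ω₁) = -0.34992 - 0.38362j ; Y_{8,-1}(Ω₂) = -0.17055 + 0.29242j ; Δ = 0.17186 - 0.03690j
  [+0]  conj(Y_{8,0})(Ω₁) = -0.16854 + 0.00000j ; Y_{8,0}(Ω₂) = -0.05161 + 0.00000j ; Δ = 0.00870 + 0.00000j
  [+1]  conj(Y_{8,1})(Ω₁) = 0.34992 - 0.38362j ; Y_{8,1}(Ω₂) = 0.17055 + 0.29242j ; Δ = 0.17186 + 0.03690j
  [+2]  conj(Y_{8,2})(Ω₁) = -0.05026 - 0.54596j ; Y_{8,2}(Ω₂) = -0.04942 + 0.08736j ; Δ = 0.05018 + 0.02259j
  [+3]  conj(Y_{8,3})(Ω₁) = -0.22801 - 0.17251j ; Y_{8,3}(Ω₂) = 0.31927 - 0.00421j ; Δ = -0.07352 - 0.05412j
  [+4]  conj(Y_{8,4})(Ω₁) = -0.09660 + 0.01794j ; Y_{8,4}(Ω₂) = 0.12985 + 0.21603j ; Δ = -0.01642 - 0.01854j
  [+5]  conj(Y_{8,5})(Ω₁) = -0.01279 + 0.02059j ; Y_{8,5}(Ω₂) = 0.08512 - 0.15522j ; Δ = 0.00211 + 0.00374j
  [+6]  conj(Y_{8,6})(Ω₁) = 0.00119 + 0.00423j ; Y_{8,6}(Ω₂) = 0.44242 - 0.01168j ; Δ = 0.00058 + 0.00186j
  [+7]  conj(Y_{8,7})(Ω₁) = 0.00051 + 0.00025j ; Y_{8,7}(Ω₂) = 0.19266 + 0.31116j ; Δ = 0.00002 + 0.00021j
  [+8]  conj(Y_{8,8})(Ω₁) = 0.00004 - 0.00002j ; Y_{8,8}(Ω₂) = -0.07234 + 0.13614j ; Δ = -0.00000 + 0.00001j
Σ over m = 0.27829 + 0.00000j; ×(4π/17) → 0.20571 + 0.00000j. Real part: 0.205713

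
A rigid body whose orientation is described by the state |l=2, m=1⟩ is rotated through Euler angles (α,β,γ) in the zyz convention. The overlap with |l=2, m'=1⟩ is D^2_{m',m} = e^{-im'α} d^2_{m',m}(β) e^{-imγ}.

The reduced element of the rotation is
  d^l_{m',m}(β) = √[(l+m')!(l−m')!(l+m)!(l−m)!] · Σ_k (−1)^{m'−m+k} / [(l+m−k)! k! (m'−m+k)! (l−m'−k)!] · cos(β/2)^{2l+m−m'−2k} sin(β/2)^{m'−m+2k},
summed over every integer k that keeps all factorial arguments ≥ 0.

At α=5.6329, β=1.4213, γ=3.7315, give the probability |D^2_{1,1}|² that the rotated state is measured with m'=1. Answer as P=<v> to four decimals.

First d^2_{1,1}(β=1.4213), then the phase factors e^{-i(1)α} and e^{-i(1)γ}:
With c≡cos(β/2)=0.757938 and s≡sin(β/2)=0.652327, N=[6·1·6·1]^{1/2}=6.000000
The bounds max(0,m−m')=0 and min(l+m,l−m')=1 give 2 terms
  k=0: (−1)^0·6.0000/(6)·0.7579^4·0.6523^0 = +0.330016
  k=1: (−1)^1·6.0000/(2)·0.7579^2·0.6523^2 = -0.733363
d^2_{1,1}(1.4213) = +0.330016 -0.733363 = -0.403347
|D^2_{1,1}|² = |d^2_{1,1}(β)|² = (-0.403347)² = 0.162689 (the z-rotation phases have unit modulus)

P=0.1627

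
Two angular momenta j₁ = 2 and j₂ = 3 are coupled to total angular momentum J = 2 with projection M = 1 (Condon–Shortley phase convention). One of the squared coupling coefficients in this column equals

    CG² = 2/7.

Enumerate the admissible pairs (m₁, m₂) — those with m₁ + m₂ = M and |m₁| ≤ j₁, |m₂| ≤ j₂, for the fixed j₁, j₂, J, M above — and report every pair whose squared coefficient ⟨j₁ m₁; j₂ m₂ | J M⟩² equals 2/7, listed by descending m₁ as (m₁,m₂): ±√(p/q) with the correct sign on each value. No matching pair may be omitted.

Admissible pairs with m₁+m₂ = M = 1: (-2,3), (-1,2), (0,1), (1,0), (2,-1)
  (m₁,m₂)=(2,-1): CG² = 3/14, CG = +√(3/14)
  (m₁,m₂)=(1,0): CG² = 2/7, CG = −√(2/7)   ← matches the target
  (m₁,m₂)=(0,1): CG² = 1/7, CG = +√(1/7)
  (m₁,m₂)=(-1,2): CG² = 0/1, CG = 0
  (m₁,m₂)=(-2,3): CG² = 5/14, CG = −√(5/14)
Pairs with CG² = 2/7: (1,0): −√(2/7)

(1,0): −√(2/7)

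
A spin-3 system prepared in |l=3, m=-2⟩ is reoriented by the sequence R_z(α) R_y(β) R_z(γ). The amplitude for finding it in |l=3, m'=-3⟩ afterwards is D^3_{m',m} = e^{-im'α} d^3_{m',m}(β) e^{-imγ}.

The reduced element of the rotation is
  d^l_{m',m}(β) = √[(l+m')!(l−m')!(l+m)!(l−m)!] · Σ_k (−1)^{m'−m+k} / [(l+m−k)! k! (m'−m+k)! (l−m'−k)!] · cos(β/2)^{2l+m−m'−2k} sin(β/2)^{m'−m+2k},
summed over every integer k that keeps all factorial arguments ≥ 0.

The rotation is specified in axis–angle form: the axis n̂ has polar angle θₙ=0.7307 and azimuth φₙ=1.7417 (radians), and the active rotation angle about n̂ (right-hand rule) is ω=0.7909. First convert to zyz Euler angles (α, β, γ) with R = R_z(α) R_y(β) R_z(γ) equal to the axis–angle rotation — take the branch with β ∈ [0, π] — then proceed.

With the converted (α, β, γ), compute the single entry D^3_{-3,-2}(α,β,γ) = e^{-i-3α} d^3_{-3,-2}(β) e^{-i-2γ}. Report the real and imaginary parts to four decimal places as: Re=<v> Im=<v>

Axis–angle → zyz. n̂ = (sinθₙcosφₙ, sinθₙsinφₙ, cosθₙ) = (-0.113505, +0.657668, +0.744707), ω = 0.7909.
R = I cosω + sinω [n̂]ₓ + (1−cosω) n̂n̂ᵀ gives
  R = [+0.707029, -0.551632, +0.442506; +0.507322, +0.831577, +0.226062; -0.492681, +0.064660, +0.867805]
β = atan2(√(R₁₃²+R₂₃²), R₃₃) = 0.520029; α = atan2(R₂₃, R₁₃) mod 2π = 0.472304; γ = atan2(R₃₂, −R₃₁) mod 2π = 0.130496
D^3_{-3,-2}(0.4723,0.5200,0.1305) = e^{-i·-3·0.4723}·d^3_{-3,-2}(0.5200)·e^{-i·-2·0.1305}. Compute d first:
Half-angle: c=0.966386, s=0.257095. N=√(1·720·1·120)=293.938769
Admissible k: 1..1 (factorial args all ≥0)
  k=1: (−1)^0·293.9388/(120)·0.9664^5·0.2571^1 = +0.530790
d^3_{-3,-2}(0.5200) = +0.530790
D = (+0.153279+0.988183i)·(+0.530790)·(+0.966134+0.258040i) = -0.056743+0.527748i

Re=-0.0567 Im=0.5277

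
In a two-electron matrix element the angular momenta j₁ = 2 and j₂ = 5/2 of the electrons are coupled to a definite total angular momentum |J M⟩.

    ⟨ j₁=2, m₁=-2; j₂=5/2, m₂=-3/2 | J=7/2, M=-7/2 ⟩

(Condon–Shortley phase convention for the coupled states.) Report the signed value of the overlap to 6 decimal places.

triangle: 1!*3!*4!/9! = 144/362880
(j±m)!: 0!*4!*1!*4!*0!*7! = 2903040
prefactor² = (2J+1)*Δ*N² = 9216
  k=1: −1/(1!*0!*3!*0!*0!*4!) = -1/144
Σ = -1/144  ⇒  CG² = 9216*(-1/144)² = 4/9
CG = −√(4/9) = -0.666667

-0.666667  (= −√(4/9))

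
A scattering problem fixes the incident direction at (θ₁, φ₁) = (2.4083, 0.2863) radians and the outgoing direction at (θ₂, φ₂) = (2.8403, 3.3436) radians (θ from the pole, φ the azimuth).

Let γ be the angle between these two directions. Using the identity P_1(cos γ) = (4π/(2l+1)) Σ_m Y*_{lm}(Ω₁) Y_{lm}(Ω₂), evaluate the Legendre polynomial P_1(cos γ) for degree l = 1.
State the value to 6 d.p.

0.511588

Summing Y*_{l m}(θ₁,φ₁)·Y_{l m}(θ₂,φ₂) over m ∈ [−1, 1]; prefactor 4π/(2·1+1) = 4.188790:
  m=-1: (0.221833, 0.065305) × (-0.100442, 0.020571) = (-0.023625, -0.001996)  (running Σ = (-0.023625, -0.001996))
  m=0: (-0.363019, -0.000000) × (-0.466593, 0.000000) = (0.169382, 0.000000)  (running Σ = (0.145757, -0.001996))
  m=1: (-0.221833, 0.065305) × (0.100442, 0.020571) = (-0.023625, 0.001996)  (running Σ = (0.122133, 0.000000))
Total Σ_m = (0.122133, 0.000000). Multiply by 4.188790: (0.511588, 0.000000). P_1(cos γ) = 0.511588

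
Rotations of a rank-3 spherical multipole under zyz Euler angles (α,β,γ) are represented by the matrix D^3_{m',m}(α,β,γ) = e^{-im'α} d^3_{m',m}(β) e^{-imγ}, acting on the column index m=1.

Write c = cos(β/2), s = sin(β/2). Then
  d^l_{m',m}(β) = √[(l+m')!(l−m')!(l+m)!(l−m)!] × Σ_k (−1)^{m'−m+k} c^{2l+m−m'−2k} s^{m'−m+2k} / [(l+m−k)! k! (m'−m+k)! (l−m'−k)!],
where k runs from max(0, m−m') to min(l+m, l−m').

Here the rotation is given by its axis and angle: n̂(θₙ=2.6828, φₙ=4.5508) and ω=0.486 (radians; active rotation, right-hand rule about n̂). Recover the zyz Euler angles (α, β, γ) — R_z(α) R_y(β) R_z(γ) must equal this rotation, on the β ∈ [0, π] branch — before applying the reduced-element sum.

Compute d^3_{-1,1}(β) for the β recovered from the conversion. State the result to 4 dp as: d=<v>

Axis–angle → zyz. n̂ = (sinθₙcosφₙ, sinθₙsinφₙ, cosθₙ) = (-0.071251, -0.437097, -0.896588), ω = 0.4860.
R = I cosω + sinω [n̂]ₓ + (1−cosω) n̂n̂ᵀ gives
  R = [+0.884796, +0.422396, -0.196768; -0.415184, +0.906331, +0.078659; +0.211562, +0.012097, +0.977290]
β = atan2(√(R₁₃²+R₂₃²), R₃₃) = 0.213526; α = atan2(R₂₃, R₁₃) mod 2π = 2.761296; γ = atan2(R₃₂, −R₃₁) mod 2π = 3.084474
d^3_{-1,1}(β=0.2135) via the finite sum:
c=cos(0.213526/2)=0.994306, s=sin(0.213526/2)=0.106560; N=√[2·24·24·2]=48.000000
The bounds max(0,m−m')=2 and min(l+m,l−m')=4 give 3 terms
  k=2: (−1)^0·48.0000/(8)·0.9943^4·0.1066^2 = +0.066592
  k=3: (−1)^1·48.0000/(6)·0.9943^2·0.1066^4 = -0.001020
  k=4: (−1)^2·48.0000/(48)·0.9943^0·0.1066^6 = +0.000001
d^3_{-1,1}(0.2135) = +0.066592 -0.001020 +0.000001 = +0.065574

d=0.0656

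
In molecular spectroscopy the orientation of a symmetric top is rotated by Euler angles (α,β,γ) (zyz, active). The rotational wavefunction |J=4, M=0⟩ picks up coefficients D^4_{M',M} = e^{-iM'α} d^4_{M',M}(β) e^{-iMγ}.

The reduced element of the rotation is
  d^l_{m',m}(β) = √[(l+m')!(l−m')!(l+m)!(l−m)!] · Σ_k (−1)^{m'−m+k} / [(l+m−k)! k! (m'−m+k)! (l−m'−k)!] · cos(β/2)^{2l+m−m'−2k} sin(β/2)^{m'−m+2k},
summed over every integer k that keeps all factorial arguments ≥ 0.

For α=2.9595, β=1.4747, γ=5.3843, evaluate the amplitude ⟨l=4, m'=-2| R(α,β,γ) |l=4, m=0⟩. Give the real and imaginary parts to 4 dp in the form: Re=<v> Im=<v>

Split into d^4_{-2,0}(β=1.4747) × two z-phases.
With c≡cos(β/2)=0.740253 and s≡sin(β/2)=0.672329, N=[2·720·24·24]^{1/2}=910.735966
k: max(0,(0)−(-2))=2 … min(4+(0),4−(-2))=4
  k=2: (−1)^0·910.7360/(96)·0.7403^6·0.6723^2 = +0.705610
  k=3: (−1)^1·910.7360/(36)·0.7403^4·0.6723^4 = -1.552161
  k=4: (−1)^2·910.7360/(96)·0.7403^2·0.6723^6 = +0.480143
d^4_{-2,0}(1.4747) = +0.705610 -1.552161 +0.480143 = -0.366407
D = (+0.934414-0.356188i)·(-0.366407)·(+1.000000+0.000000i) = -0.342376+0.130510i

Re=-0.3424 Im=0.1305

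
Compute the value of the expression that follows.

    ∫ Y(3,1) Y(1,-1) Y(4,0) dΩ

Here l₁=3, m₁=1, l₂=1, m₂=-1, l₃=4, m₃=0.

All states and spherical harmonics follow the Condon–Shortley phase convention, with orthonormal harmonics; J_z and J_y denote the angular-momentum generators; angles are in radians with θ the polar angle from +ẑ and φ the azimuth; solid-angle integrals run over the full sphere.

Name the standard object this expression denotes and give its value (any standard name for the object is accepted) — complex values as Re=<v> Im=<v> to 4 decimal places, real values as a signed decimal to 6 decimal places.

Gaunt coefficient, +0.150786

This is a Gaunt coefficient — the integral of a triple product of spherical harmonics over the sphere.
Checks pass: Σm=0; 8 even; l₃=4∈[2,4].
(2·3+1)(2·1+1)(2·4+1) = 189
Δ: 0! 6! 2! / 9! → 1/252
sum: t=0:+1/36 = 1/36
3j²(3 1 4; 0 0 0) = Δ·Π!·Σ² = 4/63  (sign +1)
sum: t=0:+1/96 = 1/96
3j²(3 1 4; 1 -1 0) = Δ·Π!·Σ² = 1/42  (sign +1)
combine: 4πI² = 189·4/63·1/42 = 2/7
take √, sign +1: I = 0.15078601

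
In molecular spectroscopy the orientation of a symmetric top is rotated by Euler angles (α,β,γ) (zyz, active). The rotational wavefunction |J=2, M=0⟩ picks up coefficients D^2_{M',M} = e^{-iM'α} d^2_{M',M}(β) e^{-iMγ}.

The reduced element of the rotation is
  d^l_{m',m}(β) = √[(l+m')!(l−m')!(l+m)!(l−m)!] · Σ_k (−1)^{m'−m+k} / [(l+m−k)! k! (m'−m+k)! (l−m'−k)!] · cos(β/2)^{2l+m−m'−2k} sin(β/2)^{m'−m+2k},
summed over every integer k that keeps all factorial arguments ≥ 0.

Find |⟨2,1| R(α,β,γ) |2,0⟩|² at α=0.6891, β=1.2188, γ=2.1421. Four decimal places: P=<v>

P=0.1571

D^2_{1,0}(0.6891,1.2188,2.1421) = e^{-i·1·0.6891}·d^2_{1,0}(1.2188)·e^{-i·0·2.1421}. Compute d first:
c=cos(1.218800/2)=0.819992, s=sin(1.218800/2)=0.572376; N=√[6·1·2·2]=4.898979
k∈{0,1} keeps every argument non-negative
  k=0: (−1)^1·4.8990/(2)·0.8200^3·0.5724^1 = -0.773010
  k=1: (−1)^2·4.8990/(2)·0.8200^1·0.5724^3 = +0.376642
d^2_{1,0}(1.2188) = -0.773010 +0.376642 = -0.396368
|D^2_{1,0}|² = |d^2_{1,0}(β)|² = (-0.396368)² = 0.157108 (the z-rotation phases have unit modulus)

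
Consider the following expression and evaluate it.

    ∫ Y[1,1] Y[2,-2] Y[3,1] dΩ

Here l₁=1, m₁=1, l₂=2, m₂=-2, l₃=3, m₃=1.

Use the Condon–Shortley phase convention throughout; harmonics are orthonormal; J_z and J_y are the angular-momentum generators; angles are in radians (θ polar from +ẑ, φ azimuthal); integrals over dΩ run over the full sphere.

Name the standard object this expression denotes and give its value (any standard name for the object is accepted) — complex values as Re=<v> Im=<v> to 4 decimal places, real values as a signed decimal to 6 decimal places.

Gaunt coefficient, -0.082589

This is a Gaunt coefficient — the integral of a triple product of spherical harmonics over the sphere.
Checks pass: Σm=0; 6 even; l₃=3∈[1,3].
(2·1+1)(2·2+1)(2·3+1) = 105
Δ: 0! 2! 4! / 7! → 1/105
sum: t=0:+1/4 = 1/4
3j²(1 2 3; 0 0 0) = Δ·Π!·Σ² = 3/35  (sign -1)
sum: t=0:+1/48 = 1/48
3j²(1 2 3; 1 -2 1) = Δ·Π!·Σ² = 1/105  (sign +1)
combine: 4πI² = 105·3/35·1/105 = 3/35
take √, sign -1: I = -0.08258890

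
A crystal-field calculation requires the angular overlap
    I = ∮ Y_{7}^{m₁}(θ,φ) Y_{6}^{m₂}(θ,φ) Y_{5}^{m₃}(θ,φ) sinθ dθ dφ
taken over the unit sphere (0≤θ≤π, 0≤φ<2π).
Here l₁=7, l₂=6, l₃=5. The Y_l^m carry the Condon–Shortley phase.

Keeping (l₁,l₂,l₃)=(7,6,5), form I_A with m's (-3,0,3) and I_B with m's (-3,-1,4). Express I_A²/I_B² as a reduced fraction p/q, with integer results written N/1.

Shared (l₁,l₂,l₃)=(7,6,5): N and (l;000)² cancel in I_A²/I_B².
A: Δ = 8!·6!·4!/19! = 1/174594420; Racah Σ t=4..6: t=4:+1/1658880 t=5:−1/518400 t=6:+1/1658880 = -1/1382400; ⇒ 3j(7 6 5; -3 0 3)² = 504/46189, sgn -1
B: Δ = 8!·6!·4!/19! = 1/174594420; Racah Σ t=4..5: t=4:+1/2488320 t=5:−1/2073600 = -1/12441600; ⇒ 3j(7 6 5; -3 -1 4)² = 98/138567, sgn +1
I_A²/I_B² = (504/46189)/(98/138567) = 108/7

108/7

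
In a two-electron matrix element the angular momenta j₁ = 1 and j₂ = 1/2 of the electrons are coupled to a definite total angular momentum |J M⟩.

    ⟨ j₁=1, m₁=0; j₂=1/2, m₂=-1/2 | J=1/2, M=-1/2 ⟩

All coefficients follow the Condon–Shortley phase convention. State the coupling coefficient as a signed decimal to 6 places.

j₁+j₂−J=1  J+j₁−j₂=1  J−j₁+j₂=0  j₁+j₂+J+1=3
(j₁±m₁, j₂±m₂, J±M) = (1,1,0,1,0,1)
P² = 1/3
sum k=0..0:
  [0] +1/1 = 1
S = 1
C² = P²·S² = 1/3 ; C = +0.577350

+0.577350  (= +√(1/3))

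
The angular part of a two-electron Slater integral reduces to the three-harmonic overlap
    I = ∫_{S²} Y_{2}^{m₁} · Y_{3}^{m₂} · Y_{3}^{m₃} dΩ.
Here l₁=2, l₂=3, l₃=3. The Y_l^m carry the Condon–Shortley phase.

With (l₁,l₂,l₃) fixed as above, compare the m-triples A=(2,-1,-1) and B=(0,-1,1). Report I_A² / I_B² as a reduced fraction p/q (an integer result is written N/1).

8/3

Same 2,3,3: normalisation and zero-m 3j drop out of the ratio.
A: Δ: 2! 2! 4! / 9! → 1/3780; sum: t=0:+1/16 = 1/16; 3j²(2 3 3; 2 -1 -1) = Δ·Π!·Σ² = 2/35  (sign +1)
B: Δ: 2! 2! 4! / 9! → 1/3780; sum: t=0:+1/16 t=1:−1/6 t=2:+1/96 = -3/32; 3j²(2 3 3; 0 -1 1) = Δ·Π!·Σ² = 3/140  (sign -1)
I_A²/I_B² = (2/35)/(3/140) = 8/3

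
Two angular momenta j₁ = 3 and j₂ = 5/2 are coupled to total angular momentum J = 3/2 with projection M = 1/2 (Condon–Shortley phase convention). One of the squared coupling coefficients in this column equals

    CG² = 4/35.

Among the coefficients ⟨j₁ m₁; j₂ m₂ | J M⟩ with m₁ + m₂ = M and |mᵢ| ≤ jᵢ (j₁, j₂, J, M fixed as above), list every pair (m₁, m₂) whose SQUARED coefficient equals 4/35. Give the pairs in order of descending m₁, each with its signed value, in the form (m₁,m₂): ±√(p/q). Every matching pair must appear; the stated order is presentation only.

Admissible pairs with m₁+m₂ = M = 1/2: (-2,5/2), (-1,3/2), (0,1/2), (1,-1/2), (2,-3/2), (3,-5/2)
  (m₁,m₂)=(3,-5/2): CG² = 5/14, CG = +√(5/14)
  (m₁,m₂)=(2,-3/2): CG² = 1/21, CG = −√(1/21)
  (m₁,m₂)=(1,-1/2): CG² = 1/105, CG = −√(1/105)
  (m₁,m₂)=(0,1/2): CG² = 4/35, CG = +√(4/35)   ← matches the target
  (m₁,m₂)=(-1,3/2): CG² = 7/30, CG = −√(7/30)
  (m₁,m₂)=(-2,5/2): CG² = 5/21, CG = +√(5/21)
Pairs with CG² = 4/35: (0,1/2): +√(4/35)

(0,1/2): +√(4/35)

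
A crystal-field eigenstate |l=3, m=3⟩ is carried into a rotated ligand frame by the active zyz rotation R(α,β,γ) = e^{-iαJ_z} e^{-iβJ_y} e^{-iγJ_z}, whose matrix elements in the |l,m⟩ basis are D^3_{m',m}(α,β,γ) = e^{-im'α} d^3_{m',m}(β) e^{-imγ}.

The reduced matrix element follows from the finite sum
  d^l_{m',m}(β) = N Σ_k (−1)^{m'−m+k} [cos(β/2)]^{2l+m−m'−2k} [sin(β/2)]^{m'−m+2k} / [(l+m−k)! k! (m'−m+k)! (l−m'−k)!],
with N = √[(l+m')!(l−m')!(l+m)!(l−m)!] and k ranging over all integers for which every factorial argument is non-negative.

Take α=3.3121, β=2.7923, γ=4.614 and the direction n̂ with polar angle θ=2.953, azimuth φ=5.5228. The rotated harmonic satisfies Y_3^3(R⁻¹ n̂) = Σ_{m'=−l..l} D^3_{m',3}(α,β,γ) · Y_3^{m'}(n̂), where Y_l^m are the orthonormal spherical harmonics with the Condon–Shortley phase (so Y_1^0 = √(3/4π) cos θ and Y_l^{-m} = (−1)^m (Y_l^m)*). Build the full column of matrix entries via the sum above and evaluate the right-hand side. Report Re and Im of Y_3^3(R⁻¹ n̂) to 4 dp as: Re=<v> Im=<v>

Need the full column D^3_{m',3} for m'=−3..3 at α=3.3121, β=2.7923, γ=4.6140.
cos(β/2)=0.173760, sin(β/2)=0.984788
d^3_{-3,3}: single k=6 term ⇒ +0.912130;  D = -0.658558+0.631096i
d^3_{-2,3}: single k=5 term ⇒ +0.394220;  D = +0.234217-0.317099i
d^3_{-1,3}: single k=4 term ⇒ +0.109980;  D = -0.049384+0.098270i
d^3_{0,3}: single k=3 term ⇒ +0.022407;  D = +0.006518-0.021438i
d^3_{1,3}: single k=2 term ⇒ +0.003424;  D = -0.000426+0.003397i
d^3_{2,3}: single k=1 term ⇒ +0.000382;  D = -0.000018-0.000382i
d^3_{3,3}: single k=0 term ⇒ +0.000028;  D = +0.000006+0.000027i
Y_3^{m'}(θ=2.953,φ=5.5228) and Σ D·Y over m':
  (-0.6586+0.6311i)·(-0.0018+0.0021i)  (+0.2342-0.3171i)·(-0.0018-0.0352i)  (-0.0494+0.0983i)·(+0.1679+0.1597i)  (+0.0065-0.0214i)·(-0.6687+0.0000i)  (-0.0004+0.0034i)·(-0.1679+0.1597i)  (-0.0000-0.0004i)·(-0.0018+0.0352i)  (+0.0000+0.0000i)·(+0.0018+0.0021i)
Y_3^3(R⁻¹ n̂) = -0.040523+0.012111i

Re=-0.0405 Im=0.0121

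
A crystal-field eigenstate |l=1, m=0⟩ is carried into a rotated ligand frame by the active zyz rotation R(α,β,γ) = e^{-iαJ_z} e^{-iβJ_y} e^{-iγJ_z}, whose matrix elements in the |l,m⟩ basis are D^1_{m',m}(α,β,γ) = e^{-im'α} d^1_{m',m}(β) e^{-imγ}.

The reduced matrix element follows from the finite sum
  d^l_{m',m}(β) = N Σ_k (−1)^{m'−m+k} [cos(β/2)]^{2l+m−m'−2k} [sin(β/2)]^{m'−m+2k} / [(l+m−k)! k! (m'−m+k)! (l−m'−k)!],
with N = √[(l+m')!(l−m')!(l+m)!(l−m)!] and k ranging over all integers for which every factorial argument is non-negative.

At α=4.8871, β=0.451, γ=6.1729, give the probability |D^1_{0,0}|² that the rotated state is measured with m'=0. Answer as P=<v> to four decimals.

P=0.8100

D^1_{0,0}(4.8871,0.4510,6.1729) = e^{-i·0·4.8871}·d^1_{0,0}(0.4510)·e^{-i·0·6.1729}. Compute d first:
c=cos(0.451000/2)=0.974682, s=sin(0.451000/2)=0.223594; N=√[1·1·1·1]=1.000000
k: max(0,(0)−(0))=0 … min(1+(0),1−(0))=1
  k=0: (−1)^0·1.0000/(1)·0.9747^2·0.2236^0 = +0.950006
  k=1: (−1)^1·1.0000/(1)·0.9747^0·0.2236^2 = -0.049994
d^1_{0,0}(0.4510) = +0.950006 -0.049994 = +0.900012
|D^1_{0,0}|² = |d^1_{0,0}(β)|² = (+0.900012)² = 0.810021 (the z-rotation phases have unit modulus)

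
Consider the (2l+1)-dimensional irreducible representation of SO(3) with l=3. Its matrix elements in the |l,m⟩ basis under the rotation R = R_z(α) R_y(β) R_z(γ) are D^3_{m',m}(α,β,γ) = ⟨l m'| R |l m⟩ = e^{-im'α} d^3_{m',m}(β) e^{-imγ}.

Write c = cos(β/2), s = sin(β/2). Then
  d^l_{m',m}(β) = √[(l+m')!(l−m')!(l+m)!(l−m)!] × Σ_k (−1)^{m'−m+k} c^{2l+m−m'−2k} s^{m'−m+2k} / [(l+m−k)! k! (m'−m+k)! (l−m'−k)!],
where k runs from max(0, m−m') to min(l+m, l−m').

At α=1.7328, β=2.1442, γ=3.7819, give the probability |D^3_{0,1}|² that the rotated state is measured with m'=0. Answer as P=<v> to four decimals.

P=0.0294

Split into d^3_{0,1}(β=2.1442) × two z-phases.
c=cos(2.144200/2)=0.478281, s=sin(2.144200/2)=0.878207; N=√[6·6·24·2]=41.569219
The bounds max(0,m−m')=1 and min(l+m,l−m')=3 give 3 terms
  k=1: (−1)^0·41.5692/(12)·0.4783^5·0.8782^1 = +0.076138
  k=2: (−1)^1·41.5692/(4)·0.4783^3·0.8782^3 = -0.770108
  k=3: (−1)^2·41.5692/(12)·0.4783^1·0.8782^5 = +0.865482
d^3_{0,1}(2.1442) = +0.076138 -0.770108 +0.865482 = +0.171512
|D^3_{0,1}|² = |d^3_{0,1}(β)|² = (+0.171512)² = 0.029416 (the z-rotation phases have unit modulus)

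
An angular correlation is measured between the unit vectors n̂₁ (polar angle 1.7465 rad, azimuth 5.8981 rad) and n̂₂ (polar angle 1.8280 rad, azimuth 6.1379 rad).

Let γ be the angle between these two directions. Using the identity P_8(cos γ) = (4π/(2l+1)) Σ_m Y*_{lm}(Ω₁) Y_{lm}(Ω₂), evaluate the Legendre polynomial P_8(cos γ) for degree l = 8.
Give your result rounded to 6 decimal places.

0.162761

Addition theorem: P_8(cos γ) = (4π/17) Σ_m Y*_{lm}(Ω₁) Y_{lm}(Ω₂), m = −8…8:
  [-8]  conj(Y_{8,-8})(Ω₁) = -0.454417-0.027713i ; Y_{8,-8}(Ω₂) = +0.156681+0.361963i ; Δ = -0.061168-0.168824i
  [-7]  conj(Y_{8,-7})(Ω₁) = +0.291674+0.139457i ; Y_{8,-7}(Ω₂) = -0.218245-0.352950i ; Δ = -0.014435-0.133382i
  [-6]  conj(Y_{8,-6})(Ω₁) = +0.125222+0.137220i ; Y_{8,-6}(Ω₂) = -0.005823-0.006927i ; Δ = +0.000221-0.001666i
  [-5]  conj(Y_{8,-5})(Ω₁) = -0.116085-0.313502i ; Y_{8,-5}(Ω₂) = +0.265475+0.235875i ; Δ = +0.043130-0.110609i
  [-4]  conj(Y_{8,-4})(Ω₁) = +0.002578-0.084609i ; Y_{8,-4}(Ω₂) = -0.101472-0.066647i ; Δ = -0.005901+0.008414i
  [-3]  conj(Y_{8,-3})(Ω₁) = -0.131900+0.298935i ; Y_{8,-3}(Ω₂) = -0.269799-0.125653i ; Δ = +0.073149-0.064079i
  [-2]  conj(Y_{8,-2})(Ω₁) = -0.027181+0.026366i ; Y_{8,-2}(Ω₂) = +0.166293+0.049727i ; Δ = -0.005831+0.003033i
  [-1]  conj(Y_{8,-1})(Ω₁) = +0.297013-0.120386i ; Y_{8,-1}(Ω₂) = +0.264355+0.038679i ; Δ = +0.083173-0.020336i
  [+0]  conj(Y_{8,0})(Ω₁) = +0.023927-0.000000i ; Y_{8,0}(Ω₂) = -0.187705+0.000000i ; Δ = -0.004491+0.000000i
  [+1]  conj(Y_{8,1})(Ω₁) = -0.297013-0.120386i ; Y_{8,1}(Ω₂) = -0.264355+0.038679i ; Δ = +0.083173+0.020336i
  [+2]  conj(Y_{8,2})(Ω₁) = -0.027181-0.026366i ; Y_{8,2}(Ω₂) = +0.166293-0.049727i ; Δ = -0.005831-0.003033i
  [+3]  conj(Y_{8,3})(Ω₁) = +0.131900+0.298935i ; Y_{8,3}(Ω₂) = +0.269799-0.125653i ; Δ = +0.073149+0.064079i
  [+4]  conj(Y_{8,4})(Ω₁) = +0.002578+0.084609i ; Y_{8,4}(Ω₂) = -0.101472+0.066647i ; Δ = -0.005901-0.008414i
  [+5]  conj(Y_{8,5})(Ω₁) = +0.116085-0.313502i ; Y_{8,5}(Ω₂) = -0.265475+0.235875i ; Δ = +0.043130+0.110609i
  [+6]  conj(Y_{8,6})(Ω₁) = +0.125222-0.137220i ; Y_{8,6}(Ω₂) = -0.005823+0.006927i ; Δ = +0.000221+0.001666i
  [+7]  conj(Y_{8,7})(Ω₁) = -0.291674+0.139457i ; Y_{8,7}(Ω₂) = +0.218245-0.352950i ; Δ = -0.014435+0.133382i
  [+8]  conj(Y_{8,8})(Ω₁) = -0.454417+0.027713i ; Y_{8,8}(Ω₂) = +0.156681-0.361963i ; Δ = -0.061168+0.168824i
Accumulated sum +0.220186+0.000000i; after 4π/(2l+1) scaling, +0.162761+0.000000i ⇒ P_8 = 0.162761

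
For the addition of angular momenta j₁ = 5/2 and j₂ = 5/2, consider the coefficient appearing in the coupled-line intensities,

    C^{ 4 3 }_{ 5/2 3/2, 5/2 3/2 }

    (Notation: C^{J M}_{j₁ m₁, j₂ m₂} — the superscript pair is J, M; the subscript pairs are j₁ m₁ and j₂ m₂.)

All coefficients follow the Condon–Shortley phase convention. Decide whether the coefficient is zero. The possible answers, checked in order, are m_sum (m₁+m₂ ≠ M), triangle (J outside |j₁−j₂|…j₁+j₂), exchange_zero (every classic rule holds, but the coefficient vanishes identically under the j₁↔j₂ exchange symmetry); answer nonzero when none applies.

exchange_zero

m-sum: m₁+m₂ = 3/2+3/2 = 3, M = 3  ✓
triangle: |j₁−j₂| = 0 ≤ J = 4 ≤ j₁+j₂ = 5  ✓
exchange: j₁=j₂ and m₁=m₂, and (−1)^(j₁+j₂−J) = (−1)^1 = −1 forces ⟨j₁m₁;j₂m₂|JM⟩ = −⟨j₂m₂;j₁m₁|JM⟩ = −⟨j₁m₁;j₂m₂|JM⟩ ⇒ the coefficient vanishes identically
Racah sum check: Σ_k collapses to 0 ⇒ CG = 0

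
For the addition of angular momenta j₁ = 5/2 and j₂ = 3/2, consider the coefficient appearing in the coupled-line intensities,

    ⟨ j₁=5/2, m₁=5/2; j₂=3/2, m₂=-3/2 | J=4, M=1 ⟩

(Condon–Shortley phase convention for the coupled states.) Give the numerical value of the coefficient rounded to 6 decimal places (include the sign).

triangle: 0!*5!*3!/9! = 720/362880
(j±m)!: 5!*0!*0!*3!*5!*3! = 518400
prefactor² = (2J+1)*Δ*N² = 64800/7
  k=0: +1/(0!*0!*0!*0!*5!*3!) = 1/720
Σ = 1/720  ⇒  CG² = 64800/7*(1/720)² = 1/56
CG = +√(1/56) = +0.133631

+0.133631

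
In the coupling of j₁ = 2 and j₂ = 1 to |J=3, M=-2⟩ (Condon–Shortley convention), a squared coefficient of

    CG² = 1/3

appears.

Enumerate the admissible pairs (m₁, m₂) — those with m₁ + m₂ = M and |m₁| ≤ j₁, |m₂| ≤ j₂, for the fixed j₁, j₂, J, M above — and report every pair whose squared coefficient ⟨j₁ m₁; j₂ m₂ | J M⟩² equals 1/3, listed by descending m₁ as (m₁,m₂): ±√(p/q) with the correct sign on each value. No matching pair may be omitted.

(-2,0): +√(1/3)

Admissible pairs with m₁+m₂ = M = -2: (-2,0), (-1,-1)
  (m₁,m₂)=(-1,-1): CG² = 2/3, CG = +√(2/3)
  (m₁,m₂)=(-2,0): CG² = 1/3, CG = +√(1/3)   ← matches the target
Pairs with CG² = 1/3: (-2,0): +√(1/3)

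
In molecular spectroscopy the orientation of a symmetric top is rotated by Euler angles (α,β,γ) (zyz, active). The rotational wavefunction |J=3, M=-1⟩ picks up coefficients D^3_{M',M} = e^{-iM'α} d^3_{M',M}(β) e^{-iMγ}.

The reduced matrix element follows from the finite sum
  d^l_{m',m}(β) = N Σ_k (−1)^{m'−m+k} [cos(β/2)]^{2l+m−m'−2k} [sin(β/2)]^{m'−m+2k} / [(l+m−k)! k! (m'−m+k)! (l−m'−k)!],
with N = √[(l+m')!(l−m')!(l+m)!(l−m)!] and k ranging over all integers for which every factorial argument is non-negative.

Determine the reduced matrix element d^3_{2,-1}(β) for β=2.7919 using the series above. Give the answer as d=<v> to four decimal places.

d^3_{2,-1}(β=2.7919) via the finite sum:
With c≡cos(β/2)=0.173957 and s≡sin(β/2)=0.984753, N=[120·1·2·24]^{1/2}=75.894664
k∈{0,1} keeps every argument non-negative
  k=0: (−1)^3·75.8947/(12)·0.1740^3·0.9848^3 = -0.031793
  k=1: (−1)^4·75.8947/(24)·0.1740^1·0.9848^5 = +0.509423
d^3_{2,-1}(2.7919) = -0.031793 +0.509423 = +0.477630

d=0.4776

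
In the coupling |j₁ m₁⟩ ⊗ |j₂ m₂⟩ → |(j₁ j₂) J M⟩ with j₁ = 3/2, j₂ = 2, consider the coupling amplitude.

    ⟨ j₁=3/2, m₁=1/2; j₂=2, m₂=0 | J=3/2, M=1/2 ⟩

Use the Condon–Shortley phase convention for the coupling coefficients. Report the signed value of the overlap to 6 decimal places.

√[4·2!1!2!/6! · 2!1!2!2!2!1!] = √(16/45)
  +(−1)^0/∏(0,2,1,2,0,0)! = 1/4  (running 1/4)
  +(−1)^1/∏(1,1,0,1,1,1)! = -1  (running -3/4)
⟨..|..⟩ = √(16/45)·(-3/4) = -0.447214

-0.447214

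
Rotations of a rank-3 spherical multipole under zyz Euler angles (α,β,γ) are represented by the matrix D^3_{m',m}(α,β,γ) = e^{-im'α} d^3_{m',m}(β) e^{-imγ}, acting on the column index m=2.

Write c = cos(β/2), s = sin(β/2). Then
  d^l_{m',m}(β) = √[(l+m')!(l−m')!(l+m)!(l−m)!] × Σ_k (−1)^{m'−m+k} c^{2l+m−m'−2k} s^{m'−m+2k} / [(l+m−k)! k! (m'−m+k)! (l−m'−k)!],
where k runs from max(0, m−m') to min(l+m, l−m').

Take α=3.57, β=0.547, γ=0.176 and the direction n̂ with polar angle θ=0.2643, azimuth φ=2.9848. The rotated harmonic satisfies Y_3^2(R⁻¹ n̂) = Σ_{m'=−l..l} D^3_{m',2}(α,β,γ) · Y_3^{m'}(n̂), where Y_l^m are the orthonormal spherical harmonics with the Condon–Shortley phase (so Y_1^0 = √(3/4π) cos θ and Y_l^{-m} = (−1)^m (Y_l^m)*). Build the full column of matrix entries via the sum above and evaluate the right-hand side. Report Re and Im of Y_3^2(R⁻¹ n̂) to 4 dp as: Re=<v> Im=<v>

Need the full column D^3_{m',2} for m'=−3..3 at α=3.5700, β=0.5470, γ=0.1760.
cos(β/2)=0.962831, sin(β/2)=0.270103
d^3_{-3,2}: single k=5 term ⇒ +0.003391;  D = -0.002018-0.002724i
d^3_{-2,2}: k∈[4..5] ⇒ +0.024671 -0.000388 = +0.024283;  D = +0.021254+0.011744i
d^3_{-1,2}: k∈[3..4] ⇒ +0.111242 -0.004377 = +0.106865;  D = -0.106553-0.008157i
d^3_{0,2}: k∈[2..3] ⇒ +0.343416 -0.027026 = +0.316390;  D = +0.296991-0.109084i
d^3_{1,2}: k∈[1..2] ⇒ +0.706774 -0.111242 = +0.595532;  D = -0.423201+0.418998i
d^3_{2,2}: k∈[0..1] ⇒ +0.796712 -0.313494 = +0.483218;  D = +0.171121-0.451904i
d^3_{3,2}: single k=0 term ⇒ -0.547465;  D = -0.036339-0.546258i
Y_3^{m'}(θ=0.2643,φ=2.9848) and Σ D·Y over m':
  (-0.0020-0.0027i)·(-0.0066-0.0034i)  (+0.0213+0.0117i)·(+0.0640+0.0208i)  (-0.1066-0.0082i)·(-0.3051-0.0482i)  (+0.2970-0.1091i)·(+0.5975+0.0000i)  (-0.4232+0.4190i)·(+0.3051-0.0482i)  (+0.1711-0.4519i)·(+0.0640-0.0208i)  (-0.0363-0.5463i)·(+0.0066-0.0034i)
Y_3^2(R⁻¹ n̂) = +0.101277+0.055926i

Re=0.1013 Im=0.0559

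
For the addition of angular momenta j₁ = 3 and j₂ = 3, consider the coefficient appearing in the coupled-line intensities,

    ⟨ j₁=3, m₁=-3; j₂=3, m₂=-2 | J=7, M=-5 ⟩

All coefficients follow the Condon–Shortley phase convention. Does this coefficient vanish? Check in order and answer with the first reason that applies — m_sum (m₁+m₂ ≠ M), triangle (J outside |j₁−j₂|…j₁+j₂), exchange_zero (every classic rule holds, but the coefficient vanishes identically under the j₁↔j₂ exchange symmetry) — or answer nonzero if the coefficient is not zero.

m-sum: m₁+m₂ = -3+(-2) = -5, M = -5  ✓
triangle: need |j₁−j₂| ≤ J ≤ j₁+j₂, i.e. J ∈ [0, 6]; J = 7 is outside ✗ ⇒ coefficient is 0

triangle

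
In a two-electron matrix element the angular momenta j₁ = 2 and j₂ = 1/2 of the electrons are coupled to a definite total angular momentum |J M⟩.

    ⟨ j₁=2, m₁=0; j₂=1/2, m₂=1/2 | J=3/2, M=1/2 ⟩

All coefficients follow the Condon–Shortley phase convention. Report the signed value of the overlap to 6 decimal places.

j₁+j₂−J=1  J+j₁−j₂=3  J−j₁+j₂=0  j₁+j₂+J+1=5
(j₁±m₁, j₂±m₂, J±M) = (2,2,1,0,2,1)
P² = 8/5
sum k=1..1:
  [1] −1/2 = -1/2
S = -1/2
C² = P²·S² = 2/5 ; C = -0.632456

-0.632456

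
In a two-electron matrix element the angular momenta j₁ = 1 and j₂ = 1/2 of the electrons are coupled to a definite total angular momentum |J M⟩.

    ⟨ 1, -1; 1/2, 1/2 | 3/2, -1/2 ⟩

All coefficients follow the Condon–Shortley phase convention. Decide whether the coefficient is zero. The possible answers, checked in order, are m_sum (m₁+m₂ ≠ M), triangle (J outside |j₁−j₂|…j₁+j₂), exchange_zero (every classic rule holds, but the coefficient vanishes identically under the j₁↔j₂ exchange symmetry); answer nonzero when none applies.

m-sum: m₁+m₂ = -1+1/2 = -1/2, M = -1/2  ✓
triangle: |j₁−j₂| = 1/2 ≤ J = 3/2 ≤ j₁+j₂ = 3/2  ✓
exchange: j₁≠j₂ or m₁≠m₂ — the exchange symmetry imposes no constraint here
value check: CG = +√(1/3) = +0.577350 ≠ 0

nonzero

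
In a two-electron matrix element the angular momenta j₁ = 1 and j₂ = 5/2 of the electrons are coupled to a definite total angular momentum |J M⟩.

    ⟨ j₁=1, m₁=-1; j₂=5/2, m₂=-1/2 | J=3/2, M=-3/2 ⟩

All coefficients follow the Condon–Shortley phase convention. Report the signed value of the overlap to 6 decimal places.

√[4·2!0!3!/6! · 0!2!2!3!0!3!] = √(48/5)
  +(−1)^2/∏(2,0,0,0,0,3)! = 1/12  (running 1/12)
⟨..|..⟩ = √(48/5)·(1/12) = +0.258199

+√(1/15) ≈ +0.258199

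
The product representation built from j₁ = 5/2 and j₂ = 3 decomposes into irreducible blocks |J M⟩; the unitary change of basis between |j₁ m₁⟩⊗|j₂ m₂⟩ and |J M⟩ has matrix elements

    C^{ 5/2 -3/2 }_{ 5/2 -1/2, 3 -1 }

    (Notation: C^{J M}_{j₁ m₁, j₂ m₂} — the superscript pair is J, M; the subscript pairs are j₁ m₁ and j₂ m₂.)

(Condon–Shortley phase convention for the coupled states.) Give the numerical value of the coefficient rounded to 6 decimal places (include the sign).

-0.169031  (= −√(1/35))

j₁+j₂−J=3  J+j₁−j₂=2  J−j₁+j₂=3  j₁+j₂+J+1=9
(j₁±m₁, j₂±m₂, J±M) = (2,3,2,4,1,4)
P² = 576/35
sum k=1..2:
  [1] −1/8 = -1/8
  [2] +1/12 = 1/12
S = -1/24
C² = P²·S² = 1/35 ; C = -0.169031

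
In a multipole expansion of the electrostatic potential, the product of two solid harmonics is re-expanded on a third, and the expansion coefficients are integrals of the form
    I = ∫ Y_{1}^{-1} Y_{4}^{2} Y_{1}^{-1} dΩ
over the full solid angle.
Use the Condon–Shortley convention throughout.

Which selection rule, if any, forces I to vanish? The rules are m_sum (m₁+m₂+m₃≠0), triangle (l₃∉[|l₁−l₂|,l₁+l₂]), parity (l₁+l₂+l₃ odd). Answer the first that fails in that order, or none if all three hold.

azimuthal sum: -1 + 2 − 1 = 0  ✓
l₃ must lie in [3,5]; have l₃=1  ✗
L = 1 + 4 + 1 = 6 (even)

triangle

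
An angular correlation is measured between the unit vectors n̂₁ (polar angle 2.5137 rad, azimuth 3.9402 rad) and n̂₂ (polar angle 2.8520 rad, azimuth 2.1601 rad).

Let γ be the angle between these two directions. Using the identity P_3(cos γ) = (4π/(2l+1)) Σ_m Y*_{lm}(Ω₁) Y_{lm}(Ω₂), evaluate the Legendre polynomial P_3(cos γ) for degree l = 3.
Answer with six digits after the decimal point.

-0.095074

Expand P_3 via completeness: Σ_{m} conj(Y_{3,m}) at Ω₁ times Y_{3,m} at Ω₂ —
  [-3]  conj(Y_{3,-3})(Ω₁) = 0.06213 - 0.05739j ; Y_{3,-3}(Ω₂) = 0.00953 - 0.00190j ; Δ = 0.00048 - 0.00066j
  [-2]  conj(Y_{3,-2})(Ω₁) = 0.00754 - 0.28531j ; Y_{3,-2}(Ω₂) = 0.03053 - 0.07380j ; Δ = -0.02083 - 0.00927j
  [-1]  conj(Y_{3,-1})(Ω₁) = -0.30129 - 0.30935j ; Y_{3,-1}(Ω₂) = -0.18425 - 0.27560j ; Δ = -0.02975 + 0.14004j
  [+0]  conj(Y_{3,0})(Ω₁) = -0.08292 + 0.00000j ; Y_{3,0}(Ω₂) = -0.56946 + 0.00000j ; Δ = 0.04722 + 0.00000j
  [+1]  conj(Y_{3,1})(Ω₁) = 0.30129 - 0.30935j ; Y_{3,1}(Ω₂) = 0.18425 - 0.27560j ; Δ = -0.02975 - 0.14004j
  [+2]  conj(Y_{3,2})(Ω₁) = 0.00754 + 0.28531j ; Y_{3,2}(Ω₂) = 0.03053 + 0.07380j ; Δ = -0.02083 + 0.00927j
  [+3]  conj(Y_{3,3})(Ω₁) = -0.06213 - 0.05739j ; Y_{3,3}(Ω₂) = -0.00953 - 0.00190j ; Δ = 0.00048 + 0.00066j
Total Σ_m = -0.05296 - 0.00000j. Multiply by 1.795196: -0.09507 - 0.00000j. P_3(cos γ) = -0.095074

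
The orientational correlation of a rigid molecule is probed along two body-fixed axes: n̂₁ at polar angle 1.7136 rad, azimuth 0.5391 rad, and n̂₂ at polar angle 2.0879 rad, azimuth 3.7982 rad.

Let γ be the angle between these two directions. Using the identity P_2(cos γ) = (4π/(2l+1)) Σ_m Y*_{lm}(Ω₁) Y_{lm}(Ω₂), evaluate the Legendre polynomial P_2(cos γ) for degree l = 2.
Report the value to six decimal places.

0.422256

Addition theorem: P_2(cos γ) = (4π/5) Σ_m Y*_{lm}(Ω₁) Y_{lm}(Ω₂), m = −2…2:
  m=-2: (+0.178975+0.333456i) × (+0.074352-0.282241i) = +0.107422-0.025721i  (running Σ = +0.107422-0.025721i)
  m=-1: (-0.093394-0.055869i) × (+0.262956-0.202655i) = -0.035881+0.004236i  (running Σ = +0.071541-0.021485i)
  m=0: (-0.296227-0.000000i) × (-0.084150+0.000000i) = +0.024927+0.000000i  (running Σ = +0.096469-0.021485i)
  m=1: (+0.093394-0.055869i) × (-0.262956-0.202655i) = -0.035881-0.004236i  (running Σ = +0.060588-0.025721i)
  m=2: (+0.178975-0.333456i) × (+0.074352+0.282241i) = +0.107422+0.025721i  (running Σ = +0.168010+0.000000i)
Accumulated sum +0.168010+0.000000i; after 4π/(2l+1) scaling, +0.422256+0.000000i ⇒ P_2 = 0.422256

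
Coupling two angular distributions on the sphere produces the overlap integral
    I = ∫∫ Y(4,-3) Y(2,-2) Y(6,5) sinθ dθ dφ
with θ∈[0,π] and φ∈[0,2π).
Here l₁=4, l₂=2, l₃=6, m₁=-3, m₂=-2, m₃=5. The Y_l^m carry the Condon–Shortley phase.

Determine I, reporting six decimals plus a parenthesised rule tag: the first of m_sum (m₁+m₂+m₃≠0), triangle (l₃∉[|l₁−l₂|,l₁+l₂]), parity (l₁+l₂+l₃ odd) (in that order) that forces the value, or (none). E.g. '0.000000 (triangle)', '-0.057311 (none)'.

-0.288917 (none)

m-sum 0 ✓  L=12 even ✓  2≤6≤6 ✓
Π(2lᵢ+1) = 9×5×13 = 585
triangle coeff Δ(4,2,6) = 1/6435
Σ_t [0,0]: t=0:+1/2304 = 1/2304
(3j)²=5/143 [(4 2 6; 0 0 0)], sign=+1
Σ_t [0,0]: t=0:+1/120960 = 1/120960
(3j)²=2/39 [(4 2 6; -3 -2 5)], sign=-1
⇒ 4πI² = 150/143
I = (-1)√(150/143/(4π)) = -0.28891672
No selection rule forces the value: the integral is nonzero (none).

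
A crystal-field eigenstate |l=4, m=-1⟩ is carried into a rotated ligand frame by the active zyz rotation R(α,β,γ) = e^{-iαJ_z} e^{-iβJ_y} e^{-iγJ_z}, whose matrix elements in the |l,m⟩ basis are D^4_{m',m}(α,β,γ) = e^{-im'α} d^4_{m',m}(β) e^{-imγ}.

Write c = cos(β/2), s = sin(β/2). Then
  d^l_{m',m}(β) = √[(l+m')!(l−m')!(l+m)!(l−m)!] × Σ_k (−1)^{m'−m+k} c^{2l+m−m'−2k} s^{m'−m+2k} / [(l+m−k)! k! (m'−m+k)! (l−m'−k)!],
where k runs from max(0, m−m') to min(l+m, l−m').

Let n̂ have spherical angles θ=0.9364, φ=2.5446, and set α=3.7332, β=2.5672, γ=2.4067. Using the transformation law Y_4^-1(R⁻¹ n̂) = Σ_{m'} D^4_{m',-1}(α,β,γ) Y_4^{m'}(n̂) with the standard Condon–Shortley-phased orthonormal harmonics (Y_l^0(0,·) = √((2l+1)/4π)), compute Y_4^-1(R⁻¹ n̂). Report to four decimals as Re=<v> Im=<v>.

Re=-0.0263 Im=-0.3295

Need the full column D^4_{m',-1} for m'=−4..4 at α=3.7332, β=2.5672, γ=2.4067.
cos(β/2)=0.283265, sin(β/2)=0.959042
d^4_{-4,-1}: single k=3 term ⇒ +0.012038;  D = +0.000731-0.012016i
d^4_{-3,-1}: k∈[2..3] ⇒ +0.003771 -0.072051 = -0.068279;  D = -0.034569-0.058882i
d^4_{-2,-1}: k∈[1..3] ⇒ +0.000595 -0.034126 +0.260783 = +0.227253;  D = -0.204795-0.098504i
d^4_{-1,-1}: k∈[0..3] ⇒ +0.000041 -0.007127 +0.163395 -0.624323 = -0.468014;  D = -0.463218+0.066830i
d^4_{0,-1}: k∈[0..3] ⇒ -0.000628 +0.043166 -0.494801 +0.945301 = +0.493038;  D = -0.365786+0.330586i
d^4_{1,-1}: k∈[0..3] ⇒ +0.004751 -0.163395 +0.936485 -0.715650 = +0.062192;  D = +0.015042-0.060345i
d^4_{2,-1}: k∈[0..2] ⇒ -0.022750 +0.391174 -0.896791 = -0.528367;  D = -0.179841-0.496819i
d^4_{3,-1}: k∈[0..1] ⇒ +0.072051 -0.495541 = -0.423491;  D = +0.341723+0.250139i
d^4_{4,-1}: single k=0 term ⇒ -0.137993;  D = -0.137881-0.005556i
Y_4^{m'}(θ=0.9364,φ=2.5446) and Σ D·Y over m':
  (+0.0007-0.0120i)·(-0.1358+0.1274i)  (-0.0346-0.0589i)·(+0.0847-0.3783i)  (-0.2048-0.0985i)·(+0.1165+0.2944i)  (-0.4632+0.0668i)·(+0.1010+0.0687i)  (-0.3658+0.3306i)·(-0.3406+0.0000i)  (+0.0150-0.0603i)·(-0.1010+0.0687i)  (-0.1798-0.4968i)·(+0.1165-0.2944i)  (+0.3417+0.2501i)·(-0.0847-0.3783i)  (-0.1379-0.0056i)·(-0.1358-0.1274i)
Y_4^-1(R⁻¹ n̂) = -0.026332-0.329519i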